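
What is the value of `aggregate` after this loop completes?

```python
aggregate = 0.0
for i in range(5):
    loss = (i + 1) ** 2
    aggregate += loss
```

Sum of squared losses 1² + 2² + ... + 5²
`aggregate` takes the values: 0.0 → 1.0 → 5.0 → 14.0 → 30.0 → 55.0

Answer: 55.0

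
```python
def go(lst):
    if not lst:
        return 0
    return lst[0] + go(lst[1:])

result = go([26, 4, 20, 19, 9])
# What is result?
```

26 + 4 + 20 + 19 + 9 + 0 = 78

Answer: 78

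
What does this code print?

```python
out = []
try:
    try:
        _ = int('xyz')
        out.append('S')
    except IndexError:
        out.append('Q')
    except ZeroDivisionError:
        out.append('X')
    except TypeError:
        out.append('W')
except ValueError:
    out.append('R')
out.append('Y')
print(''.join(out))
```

Execution trace: 'R' (outer except ValueError) → 'Y' (after the try/except). Output: RY

Answer: RY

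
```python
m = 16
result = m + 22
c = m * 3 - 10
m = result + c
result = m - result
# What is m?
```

Trace:
`m = 16` → m = 16
`result = m + 22` → result = 38
`c = m * 3 - 10` → c = 38
`m = result + c` → m = 76
`result = m - result` → result = 38
So m = 76

Answer: 76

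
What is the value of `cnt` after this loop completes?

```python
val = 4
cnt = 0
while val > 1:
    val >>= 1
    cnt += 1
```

Count right shifts until 1
`cnt` takes the values: 0 → 1 → 2

Answer: 2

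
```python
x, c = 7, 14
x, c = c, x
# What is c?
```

Trace:
`x, c = 7, 14` → x = 7; c = 14
`x, c = c, x` → x = 14; c = 7
So c = 7

Answer: 7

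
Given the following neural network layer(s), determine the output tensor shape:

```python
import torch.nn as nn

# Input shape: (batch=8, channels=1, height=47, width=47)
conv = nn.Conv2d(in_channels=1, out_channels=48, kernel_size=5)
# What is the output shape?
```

Input: (8, 1, 47, 47) -> Output: (8, 48, 43, 43)

Answer: (8, 48, 43, 43)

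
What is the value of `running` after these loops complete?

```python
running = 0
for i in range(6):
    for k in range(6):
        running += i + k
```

Sum of all i+k for i,k in 6x6
`running` takes the values: 0 → 1 → 3 → 6 → 10 → 15 → 16 → 18 → 21 → 25 → 30 → 36 → 38 → 41 → 45 → 50 → 56 → 63 → 66 → 70 → 75 → 81 → 88 → 96 → 100 → 105 → 111 → 118 → 126 → 135 → 140 → 146 → 153 → 161 → 170 → 180

Answer: 180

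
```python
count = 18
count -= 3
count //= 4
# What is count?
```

Trace:
`count = 18` → count = 18
`count -= 3` → count = 15
`count //= 4` → count = 3
So count = 3

Answer: 3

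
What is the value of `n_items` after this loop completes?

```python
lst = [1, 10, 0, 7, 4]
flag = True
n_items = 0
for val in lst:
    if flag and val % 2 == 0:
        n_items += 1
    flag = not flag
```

Count even values at even positions
`n_items` takes the values: 0 → 1 → 2

Answer: 2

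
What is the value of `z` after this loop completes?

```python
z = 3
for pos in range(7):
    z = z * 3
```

Multiply by 3, 7 times: 3 * 3^7 = 6561
`z` takes the values: 3 → 9 → 27 → 81 → 243 → 729 → 2187 → 6561

Answer: 6561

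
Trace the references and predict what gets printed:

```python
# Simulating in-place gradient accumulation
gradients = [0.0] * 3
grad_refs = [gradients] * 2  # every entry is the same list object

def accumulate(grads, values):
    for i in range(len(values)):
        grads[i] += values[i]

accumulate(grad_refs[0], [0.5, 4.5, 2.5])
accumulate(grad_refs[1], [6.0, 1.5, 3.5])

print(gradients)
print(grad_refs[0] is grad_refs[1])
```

Key concept: gradient accumulation aliasing.
Step by step:
`gradients = [0.0] * 3` → gradients = [0.0, 0.0, 0.0]
`grad_refs = [gradients] * 2` → grad_refs = [[0.0, 0.0, 0.0], [0.0, 0.0, 0.0]]
`accumulate(grad_refs[0], [0.5, 4.5, 2.5])` → gradients = [0.5, 4.5, 2.5]; grad_refs = [[0.5, 4.5, 2.5], [0.5, 4.5, 2.5]]
`accumulate(grad_refs[1], [6.0, 1.5, 3.5])` → gradients = [6.5, 6.0, 6.0]; grad_refs = [[6.5, 6.0, 6.0], [6.5, 6.0, 6.0]]
`print(gradients)` → prints [6.5, 6.0, 6.0]
`print(grad_refs[0] is grad_refs[1])` → prints True

Answer:
[6.5, 6.0, 6.0]
True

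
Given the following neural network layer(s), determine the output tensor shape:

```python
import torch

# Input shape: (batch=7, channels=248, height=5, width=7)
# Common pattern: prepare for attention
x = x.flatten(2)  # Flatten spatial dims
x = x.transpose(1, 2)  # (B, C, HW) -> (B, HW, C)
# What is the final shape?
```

Input: (7, 248, 5, 7) -> after flatten(2): (7, 248, 35) -> Output: (7, 35, 248)

Answer: (7, 35, 248)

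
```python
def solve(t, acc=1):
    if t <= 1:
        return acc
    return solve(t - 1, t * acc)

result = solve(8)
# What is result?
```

Accumulator trace (n, acc): (8, 1) -> (7, 8) -> (6, 56) -> (5, 336) -> (4, 1680) -> (3, 6720) -> (2, 20160) -> (1, 40320) -> return 40320

Answer: 40320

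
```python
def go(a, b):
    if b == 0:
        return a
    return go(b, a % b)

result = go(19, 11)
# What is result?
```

go(19, 11) -> go(11, 8) -> go(8, 3) -> go(3, 2) -> go(2, 1) -> go(1, 0) -> 1

Answer: 1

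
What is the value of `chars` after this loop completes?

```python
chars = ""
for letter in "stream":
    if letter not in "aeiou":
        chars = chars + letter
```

Remove vowels from 'stream'
`chars` takes the values: "" → "s" → "st" → "str" → "strm"

Answer: "strm"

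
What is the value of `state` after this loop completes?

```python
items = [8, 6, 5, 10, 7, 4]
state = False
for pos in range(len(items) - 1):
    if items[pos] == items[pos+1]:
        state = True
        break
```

Check consecutive duplicates in [8, 6, 5, 10, 7, 4]
`state` takes the values: False

Answer: False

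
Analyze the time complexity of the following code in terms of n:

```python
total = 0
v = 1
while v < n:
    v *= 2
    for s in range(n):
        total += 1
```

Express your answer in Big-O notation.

Each loop level contributes: log n × n. Multiplying the contributions gives O(n log n).

Answer: O(n log n)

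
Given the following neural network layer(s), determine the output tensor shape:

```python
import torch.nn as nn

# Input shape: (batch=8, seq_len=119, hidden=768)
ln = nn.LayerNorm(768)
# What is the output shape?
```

Input: (8, 119, 768) -> Output: (8, 119, 768)

Answer: (8, 119, 768)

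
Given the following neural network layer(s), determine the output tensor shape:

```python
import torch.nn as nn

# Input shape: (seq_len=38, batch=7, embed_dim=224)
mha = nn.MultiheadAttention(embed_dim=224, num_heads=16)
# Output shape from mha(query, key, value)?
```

Input: (38, 7, 224) -> Output: (38, 7, 224)

Answer: (38, 7, 224)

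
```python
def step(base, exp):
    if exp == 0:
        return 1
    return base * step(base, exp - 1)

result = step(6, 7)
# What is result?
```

step(6, 7) = 6 * 6 * 6 * 6 * 6 * 6 * 6 = 279936

Answer: 279936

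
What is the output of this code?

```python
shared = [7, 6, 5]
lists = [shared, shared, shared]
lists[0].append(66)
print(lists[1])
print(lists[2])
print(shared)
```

Key concept: list of same reference.
Step by step:
`shared = [7, 6, 5]` → shared = [7, 6, 5]
`lists = [shared, shared, shared]` → lists = [[7, 6, 5], [7, 6, 5], [7, 6, 5]]
`lists[0].append(66)` → shared = [7, 6, 5, 66]; lists = [[7, 6, 5, 66], [7, 6, 5, 66], [7, 6, 5, 66]]
`print(lists[1])` → prints [7, 6, 5, 66]
`print(lists[2])` → prints [7, 6, 5, 66]
`print(shared)` → prints [7, 6, 5, 66]

Answer:
[7, 6, 5, 66]
[7, 6, 5, 66]
[7, 6, 5, 66]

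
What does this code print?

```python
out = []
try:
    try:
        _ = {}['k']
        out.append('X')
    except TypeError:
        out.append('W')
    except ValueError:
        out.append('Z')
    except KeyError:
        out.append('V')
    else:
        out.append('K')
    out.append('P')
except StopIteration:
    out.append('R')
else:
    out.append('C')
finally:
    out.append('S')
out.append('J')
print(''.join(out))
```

Execution trace: 'V' (inner except KeyError) → 'P' (try body, no exception) → 'C' (else) → 'S' (finally) → 'J' (after the try/except). Output: VPCSJ

Answer: VPCSJ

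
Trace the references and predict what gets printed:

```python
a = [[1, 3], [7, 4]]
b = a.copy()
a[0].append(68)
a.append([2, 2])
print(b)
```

Key concept: shallow copy with nested lists.
Step by step:
`a = [[1, 3], [7, 4]]` → a = [[1, 3], [7, 4]]
`b = a.copy()` → b = [[1, 3], [7, 4]]
`a[0].append(68)` → a = [[1, 3, 68], [7, 4]]; b = [[1, 3, 68], [7, 4]]
`a.append([2, 2])` → a = [[1, 3, 68], [7, 4], [2, 2]]
`print(b)` → prints [[1, 3, 68], [7, 4]]

Answer: [[1, 3, 68], [7, 4]]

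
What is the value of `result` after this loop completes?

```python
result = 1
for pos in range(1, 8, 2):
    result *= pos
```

Product of 1, 3, 5, ... up to 7
`result` takes the values: 1 → 3 → 15 → 105

Answer: 105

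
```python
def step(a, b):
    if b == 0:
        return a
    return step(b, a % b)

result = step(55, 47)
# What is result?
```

step(55, 47) -> step(47, 8) -> step(8, 7) -> step(7, 1) -> step(1, 0) -> 1

Answer: 1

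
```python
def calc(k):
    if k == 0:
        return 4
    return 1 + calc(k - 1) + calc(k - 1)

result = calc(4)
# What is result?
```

calc(k) = 1 + 2·calc(k-1), calc(0)=4. Closed form: (4+1)·2^4 - 1 = 79.

Answer: 79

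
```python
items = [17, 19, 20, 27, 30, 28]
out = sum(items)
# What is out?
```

Trace:
`items = [17, 19, 20, 27, 30, 28]` → items = [17, 19, 20, 27, 30, 28]
`out = sum(items)` → out = 141
So out = 141

Answer: 141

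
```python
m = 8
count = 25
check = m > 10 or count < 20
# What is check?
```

Trace:
`m = 8` → m = 8
`count = 25` → count = 25
`check = m > 10 or count < 20` → check = False
So check = False

Answer: False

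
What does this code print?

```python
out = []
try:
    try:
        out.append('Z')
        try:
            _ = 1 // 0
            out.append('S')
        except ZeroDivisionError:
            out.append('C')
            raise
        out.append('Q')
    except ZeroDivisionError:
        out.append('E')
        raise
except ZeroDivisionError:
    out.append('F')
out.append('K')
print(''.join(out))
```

Execution trace: 'Z' (try body) → 'C' (inner except ZeroDivisionError) → 'E' (except ZeroDivisionError) → 'F' (outer except ZeroDivisionError) → 'K' (after the try/except). Output: ZCEFK

Answer: ZCEFK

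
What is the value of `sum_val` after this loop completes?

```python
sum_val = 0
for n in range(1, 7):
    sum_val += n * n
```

Sum of squares 1² to 6² = 91
`sum_val` takes the values: 0 → 1 → 5 → 14 → 30 → 55 → 91

Answer: 91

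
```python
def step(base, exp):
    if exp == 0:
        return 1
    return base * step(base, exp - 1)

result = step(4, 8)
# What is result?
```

step(4, 8) = 4 * 4 * 4 * 4 * 4 * 4 * 4 * 4 = 65536

Answer: 65536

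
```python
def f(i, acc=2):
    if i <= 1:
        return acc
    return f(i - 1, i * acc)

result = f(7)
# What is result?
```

Accumulator trace (n, acc): (7, 2) -> (6, 14) -> (5, 84) -> (4, 420) -> (3, 1680) -> (2, 5040) -> (1, 10080) -> return 10080

Answer: 10080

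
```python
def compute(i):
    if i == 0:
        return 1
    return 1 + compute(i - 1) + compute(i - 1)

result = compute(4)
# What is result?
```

compute(i) = 1 + 2·compute(i-1), compute(0)=1. Closed form: (1+1)·2^4 - 1 = 31.

Answer: 31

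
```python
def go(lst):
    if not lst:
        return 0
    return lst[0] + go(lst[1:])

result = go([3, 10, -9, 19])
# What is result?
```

3 + 10 + (-9) + 19 + 0 = 23

Answer: 23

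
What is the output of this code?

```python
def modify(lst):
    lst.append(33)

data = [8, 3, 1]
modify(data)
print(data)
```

Key concept: function modifies passed list.
Step by step:
`data = [8, 3, 1]` → data = [8, 3, 1]
`modify(data)` → data = [8, 3, 1, 33]
`print(data)` → prints [8, 3, 1, 33]

Answer: [8, 3, 1, 33]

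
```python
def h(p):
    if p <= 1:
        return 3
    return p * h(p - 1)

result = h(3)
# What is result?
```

h(3) = 3 * 2 * 3 = 18

Answer: 18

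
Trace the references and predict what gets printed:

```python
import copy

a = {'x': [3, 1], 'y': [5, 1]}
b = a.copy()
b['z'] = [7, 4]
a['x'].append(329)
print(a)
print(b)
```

Key concept: shallow copy of dict with mutable values.
Step by step:
`a = {'x': [3, 1], 'y': [5, 1]}` → a = {'x': [3, 1], 'y': [5, 1]}
`b = a.copy()` → b = {'x': [3, 1], 'y': [5, 1]}
`b['z'] = [7, 4]` → b = {'x': [3, 1], 'y': [5, 1], 'z': [7, 4]}
`a['x'].append(329)` → a = {'x': [3, 1, 329], 'y': [5, 1]}; b = {'x': [3, 1, 329], 'y': [5, 1], 'z': [7, 4]}
`print(a)` → prints {'x': [3, 1, 329], 'y': [5, 1]}
`print(b)` → prints {'x': [3, 1, 329], 'y': [5, 1], 'z': [7, 4]}

Answer:
{'x': [3, 1, 329], 'y': [5, 1]}
{'x': [3, 1, 329], 'y': [5, 1], 'z': [7, 4]}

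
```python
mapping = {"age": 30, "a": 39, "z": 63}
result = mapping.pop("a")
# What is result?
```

Trace:
`mapping = {"age": 30, "a": 39, "z": 63}` → mapping = {'age': 30, 'a': 39, 'z': 63}
`result = mapping.pop("a")` → mapping = {'age': 30, 'z': 63}; result = 39
So result = 39

Answer: 39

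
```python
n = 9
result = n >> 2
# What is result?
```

Trace:
`n = 9` → n = 9
`result = n >> 2` → result = 2
So result = 2

Answer: 2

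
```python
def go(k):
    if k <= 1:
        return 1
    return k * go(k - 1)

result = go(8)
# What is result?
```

go(8) = 8 * 7 * 6 * 5 * 4 * 3 * 2 * 1 = 40320

Answer: 40320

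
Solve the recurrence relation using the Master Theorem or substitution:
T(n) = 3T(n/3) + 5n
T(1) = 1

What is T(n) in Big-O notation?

By Master Theorem: a=3, b=3, f(n)=5n. Since log_3(3) = 1 and f(n) = Θ(n^1), Case 2 applies. T(n) = O(n log n).

Answer: O(n log n)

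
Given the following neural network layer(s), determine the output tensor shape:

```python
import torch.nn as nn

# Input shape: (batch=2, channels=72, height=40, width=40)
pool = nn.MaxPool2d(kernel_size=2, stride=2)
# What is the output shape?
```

Input: (2, 72, 40, 40) -> Output: (2, 72, 20, 20)

Answer: (2, 72, 20, 20)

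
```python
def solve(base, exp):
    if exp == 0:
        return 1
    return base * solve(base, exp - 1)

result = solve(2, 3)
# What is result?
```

solve(2, 3) = 2 * 2 * 2 = 8

Answer: 8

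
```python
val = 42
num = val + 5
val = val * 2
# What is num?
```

Trace:
`val = 42` → val = 42
`num = val + 5` → num = 47
`val = val * 2` → val = 84
So num = 47

Answer: 47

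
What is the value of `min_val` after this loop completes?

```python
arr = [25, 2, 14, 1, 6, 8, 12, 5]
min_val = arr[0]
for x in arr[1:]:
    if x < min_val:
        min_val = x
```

Minimum of [25, 2, 14, 1, 6, 8, 12, 5]
`min_val` takes the values: 25 → 2 → 1

Answer: 1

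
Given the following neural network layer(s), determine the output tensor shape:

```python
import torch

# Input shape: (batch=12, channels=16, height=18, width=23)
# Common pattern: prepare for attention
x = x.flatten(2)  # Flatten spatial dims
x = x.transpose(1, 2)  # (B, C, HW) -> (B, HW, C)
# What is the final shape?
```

Input: (12, 16, 18, 23) -> after flatten(2): (12, 16, 414) -> Output: (12, 414, 16)

Answer: (12, 414, 16)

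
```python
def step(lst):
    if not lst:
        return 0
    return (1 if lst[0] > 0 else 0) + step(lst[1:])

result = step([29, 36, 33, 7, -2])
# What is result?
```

Count of positive elements in [29, 36, 33, 7, -2] = 4

Answer: 4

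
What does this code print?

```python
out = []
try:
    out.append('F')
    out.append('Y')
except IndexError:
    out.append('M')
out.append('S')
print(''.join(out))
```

Execution trace: 'F' (try body) → 'Y' (try body, no exception) → 'S' (after the try/except). Output: FYS

Answer: FYS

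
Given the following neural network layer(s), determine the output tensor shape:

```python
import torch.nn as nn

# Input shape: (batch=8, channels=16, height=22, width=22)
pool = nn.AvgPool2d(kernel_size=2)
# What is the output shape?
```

Input: (8, 16, 22, 22) -> Output: (8, 16, 11, 11)

Answer: (8, 16, 11, 11)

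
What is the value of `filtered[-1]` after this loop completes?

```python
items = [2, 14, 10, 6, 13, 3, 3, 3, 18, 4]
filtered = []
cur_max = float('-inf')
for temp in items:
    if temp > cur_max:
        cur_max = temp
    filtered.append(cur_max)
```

Running max ends at 18
`filtered` takes the values: [] → [2] → [2, 14] → [2, 14, 14] → [2, 14, 14, 14] → [2, 14, 14, 14, 14] → [2, 14, 14, 14, 14, 14] → [2, 14, 14, 14, 14, 14, 14] → [2, 14, 14, 14, 14, 14, 14, 14] → [2, 14, 14, 14, 14, 14, 14, 14, 18] → [2, 14, 14, 14, 14, 14, 14, 14, 18, 18]
So `filtered[-1]` = 18

Answer: 18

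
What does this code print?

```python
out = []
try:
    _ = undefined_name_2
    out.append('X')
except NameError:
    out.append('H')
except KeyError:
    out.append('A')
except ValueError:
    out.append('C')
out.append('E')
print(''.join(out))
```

Execution trace: 'H' (except NameError) → 'E' (after the try/except). Output: HE

Answer: HE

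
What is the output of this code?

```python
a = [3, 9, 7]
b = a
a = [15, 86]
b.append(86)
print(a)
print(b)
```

Key concept: rebinding vs mutation: a is rebound to a new list, b still points at the original.
Step by step:
`a = [3, 9, 7]` → a = [3, 9, 7]
`b = a` → b = [3, 9, 7] (same object as a)
`a = [15, 86]` → a = [15, 86]
`b.append(86)` → b = [3, 9, 7, 86]
`print(a)` → prints [15, 86]
`print(b)` → prints [3, 9, 7, 86]

Answer:
[15, 86]
[3, 9, 7, 86]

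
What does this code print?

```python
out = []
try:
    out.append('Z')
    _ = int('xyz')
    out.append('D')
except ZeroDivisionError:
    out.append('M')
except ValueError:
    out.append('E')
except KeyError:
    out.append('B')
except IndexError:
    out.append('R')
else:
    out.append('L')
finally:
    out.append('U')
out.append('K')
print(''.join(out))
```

Execution trace: 'Z' (try body) → 'E' (except ValueError) → 'U' (finally) → 'K' (after the try/except). Output: ZEUK

Answer: ZEUK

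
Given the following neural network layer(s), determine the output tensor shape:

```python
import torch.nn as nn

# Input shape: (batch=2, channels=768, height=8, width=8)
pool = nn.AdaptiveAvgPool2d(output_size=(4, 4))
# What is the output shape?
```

Input: (2, 768, 8, 8) -> Output: (2, 768, 4, 4)

Answer: (2, 768, 4, 4)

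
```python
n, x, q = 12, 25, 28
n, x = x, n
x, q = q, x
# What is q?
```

Trace:
`n, x, q = 12, 25, 28` → n = 12; x = 25; q = 28
`n, x = x, n` → n = 25; x = 12
`x, q = q, x` → x = 28; q = 12
So q = 12

Answer: 12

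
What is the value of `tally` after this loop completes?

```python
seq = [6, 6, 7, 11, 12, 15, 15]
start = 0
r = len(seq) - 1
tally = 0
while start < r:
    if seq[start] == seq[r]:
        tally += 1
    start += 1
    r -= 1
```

Count matching pairs from ends
`tally` takes the values: 0

Answer: 0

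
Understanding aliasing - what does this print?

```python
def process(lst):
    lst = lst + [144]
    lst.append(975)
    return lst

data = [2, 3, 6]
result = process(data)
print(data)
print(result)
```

Key concept: rebinding parameter vs mutation.
Step by step:
`data = [2, 3, 6]` → data = [2, 3, 6]
`result = process(data)` → result = [2, 3, 6, 144, 975]
`print(data)` → prints [2, 3, 6]
`print(result)` → prints [2, 3, 6, 144, 975]

Answer:
[2, 3, 6]
[2, 3, 6, 144, 975]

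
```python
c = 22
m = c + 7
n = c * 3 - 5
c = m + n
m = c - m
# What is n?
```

Trace:
`c = 22` → c = 22
`m = c + 7` → m = 29
`n = c * 3 - 5` → n = 61
`c = m + n` → c = 90
`m = c - m` → m = 61
So n = 61

Answer: 61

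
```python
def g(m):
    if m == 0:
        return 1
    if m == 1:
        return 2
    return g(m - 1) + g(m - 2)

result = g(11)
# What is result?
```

Build up from base cases: g(0)=1, g(1)=2, g(2)=3, g(3)=5, g(4)=8, g(5)=13, g(6)=21, ..., g(11)=233

Answer: 233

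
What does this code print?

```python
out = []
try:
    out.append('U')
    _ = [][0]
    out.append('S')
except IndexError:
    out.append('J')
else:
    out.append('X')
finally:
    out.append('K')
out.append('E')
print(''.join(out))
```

Execution trace: 'U' (try body) → 'J' (except IndexError) → 'K' (finally) → 'E' (after the try/except). Output: UJKE

Answer: UJKE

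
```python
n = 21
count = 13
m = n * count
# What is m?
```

Trace:
`n = 21` → n = 21
`count = 13` → count = 13
`m = n * count` → m = 273
So m = 273

Answer: 273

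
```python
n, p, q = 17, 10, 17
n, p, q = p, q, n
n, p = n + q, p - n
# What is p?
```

Trace:
`n, p, q = 17, 10, 17` → n = 17; p = 10; q = 17
`n, p, q = p, q, n` → n = 10; p = 17; q = 17
`n, p = n + q, p - n` → n = 27; p = 7
So p = 7

Answer: 7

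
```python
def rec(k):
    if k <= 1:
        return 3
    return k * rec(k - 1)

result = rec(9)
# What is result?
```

rec(9) = 9 * 8 * 7 * 6 * 5 * 4 * 3 * 2 * 3 = 1088640

Answer: 1088640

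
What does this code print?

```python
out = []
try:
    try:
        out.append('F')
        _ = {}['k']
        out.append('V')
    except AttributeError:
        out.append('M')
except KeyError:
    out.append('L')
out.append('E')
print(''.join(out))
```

Execution trace: 'F' (try body) → 'L' (outer except KeyError) → 'E' (after the try/except). Output: FLE

Answer: FLE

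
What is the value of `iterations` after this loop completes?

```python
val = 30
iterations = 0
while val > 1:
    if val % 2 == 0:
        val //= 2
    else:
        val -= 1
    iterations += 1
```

Steps to reduce 30 to 1
`iterations` takes the values: 0 → 1 → 2 → 3 → 4 → 5 → 6 → 7

Answer: 7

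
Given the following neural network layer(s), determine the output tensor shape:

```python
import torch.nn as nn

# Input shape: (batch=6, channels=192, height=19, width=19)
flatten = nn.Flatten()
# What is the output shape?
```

Input: (6, 192, 19, 19) -> Output: (6, 69312)

Answer: (6, 69312)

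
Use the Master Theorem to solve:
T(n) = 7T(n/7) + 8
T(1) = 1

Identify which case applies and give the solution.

a=7, b=7, f(n)=8. log_7(7) = 1. Since c=0 < 1, Case 1 applies: T(n) = Θ(n^log_b(a)) = O(n).

Answer: O(n) - Case 1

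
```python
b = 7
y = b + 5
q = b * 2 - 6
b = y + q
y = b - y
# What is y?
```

Trace:
`b = 7` → b = 7
`y = b + 5` → y = 12
`q = b * 2 - 6` → q = 8
`b = y + q` → b = 20
`y = b - y` → y = 8
So y = 8

Answer: 8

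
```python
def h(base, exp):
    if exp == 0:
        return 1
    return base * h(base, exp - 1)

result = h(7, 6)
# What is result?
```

h(7, 6) = 7 * 7 * 7 * 7 * 7 * 7 = 117649

Answer: 117649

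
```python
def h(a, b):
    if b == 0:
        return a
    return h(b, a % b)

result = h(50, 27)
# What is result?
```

h(50, 27) -> h(27, 23) -> h(23, 4) -> h(4, 3) -> h(3, 1) -> h(1, 0) -> 1

Answer: 1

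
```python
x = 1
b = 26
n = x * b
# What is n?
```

Trace:
`x = 1` → x = 1
`b = 26` → b = 26
`n = x * b` → n = 26
So n = 26

Answer: 26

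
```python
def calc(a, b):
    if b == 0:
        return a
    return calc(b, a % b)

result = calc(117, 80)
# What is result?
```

calc(117, 80) -> calc(80, 37) -> calc(37, 6) -> calc(6, 1) -> calc(1, 0) -> 1

Answer: 1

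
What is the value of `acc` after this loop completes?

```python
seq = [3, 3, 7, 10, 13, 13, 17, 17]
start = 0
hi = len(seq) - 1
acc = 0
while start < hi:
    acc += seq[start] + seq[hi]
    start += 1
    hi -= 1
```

Sum of pairs from ends
`acc` takes the values: 0 → 20 → 40 → 60 → 83

Answer: 83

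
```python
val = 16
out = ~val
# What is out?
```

Trace:
`val = 16` → val = 16
`out = ~val` → out = -17
So out = -17

Answer: -17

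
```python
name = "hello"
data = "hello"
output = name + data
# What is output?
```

Trace:
`name = "hello"` → name = 'hello'
`data = "hello"` → data = 'hello'
`output = name + data` → output = 'hellohello'
So output = 'hellohello'

Answer: 'hellohello'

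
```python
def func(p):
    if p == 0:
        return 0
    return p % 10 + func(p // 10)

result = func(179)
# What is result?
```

Sum of digits of 179: 9 + 7 + 1 = 17

Answer: 17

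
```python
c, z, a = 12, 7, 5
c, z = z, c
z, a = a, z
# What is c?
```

Trace:
`c, z, a = 12, 7, 5` → c = 12; z = 7; a = 5
`c, z = z, c` → c = 7; z = 12
`z, a = a, z` → z = 5; a = 12
So c = 7

Answer: 7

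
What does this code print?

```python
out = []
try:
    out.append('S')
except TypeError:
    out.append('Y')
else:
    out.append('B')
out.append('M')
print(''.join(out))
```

Execution trace: 'S' (try body, no exception) → 'B' (else) → 'M' (after the try/except). Output: SBM

Answer: SBM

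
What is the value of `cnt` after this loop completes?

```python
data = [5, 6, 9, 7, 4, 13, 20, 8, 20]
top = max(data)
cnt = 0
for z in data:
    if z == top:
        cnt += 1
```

Count of max value 20 in [5, 6, 9, 7, 4, 13, 20, 8, 20]
`cnt` takes the values: 0 → 1 → 2

Answer: 2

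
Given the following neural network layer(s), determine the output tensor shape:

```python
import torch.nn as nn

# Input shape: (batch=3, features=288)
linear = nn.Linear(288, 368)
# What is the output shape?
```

Input: (3, 288) -> Output: (3, 368)

Answer: (3, 368)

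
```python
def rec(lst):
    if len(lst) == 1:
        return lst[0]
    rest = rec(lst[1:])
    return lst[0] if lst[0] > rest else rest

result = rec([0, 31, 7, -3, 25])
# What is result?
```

Recursive max over [0, 31, 7, -3, 25] = 31

Answer: 31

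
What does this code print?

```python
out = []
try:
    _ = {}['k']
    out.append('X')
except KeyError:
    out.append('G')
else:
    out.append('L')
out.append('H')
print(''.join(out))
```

Execution trace: 'G' (except KeyError) → 'H' (after the try/except). Output: GH

Answer: GH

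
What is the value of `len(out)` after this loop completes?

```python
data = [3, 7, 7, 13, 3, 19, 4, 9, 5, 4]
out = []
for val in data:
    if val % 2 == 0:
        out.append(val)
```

Count even numbers in [3, 7, 7, 13, 3, 19, 4, 9, 5, 4]
`out` takes the values: [] → [4] → [4, 4]
So `len(out)` = 2

Answer: 2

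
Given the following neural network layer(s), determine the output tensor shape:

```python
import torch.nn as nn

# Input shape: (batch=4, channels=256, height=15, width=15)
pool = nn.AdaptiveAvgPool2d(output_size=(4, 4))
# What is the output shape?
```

Input: (4, 256, 15, 15) -> Output: (4, 256, 4, 4)

Answer: (4, 256, 4, 4)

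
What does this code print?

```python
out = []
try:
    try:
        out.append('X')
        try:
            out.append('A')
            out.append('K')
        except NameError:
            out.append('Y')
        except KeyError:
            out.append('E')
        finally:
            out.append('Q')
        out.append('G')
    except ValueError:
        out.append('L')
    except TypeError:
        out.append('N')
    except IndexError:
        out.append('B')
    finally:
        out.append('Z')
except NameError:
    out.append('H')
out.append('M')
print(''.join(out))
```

Execution trace: 'X' (try body) → 'A' (inner try body) → 'K' (inner try body, no exception) → 'Q' (inner finally) → 'G' (try body, no exception) → 'Z' (finally) → 'M' (after the try/except). Output: XAKQGZM

Answer: XAKQGZM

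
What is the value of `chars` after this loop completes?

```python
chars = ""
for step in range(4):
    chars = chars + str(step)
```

Concatenate digits 0 to 3
`chars` takes the values: "" → "0" → "01" → "012" → "0123"

Answer: "0123"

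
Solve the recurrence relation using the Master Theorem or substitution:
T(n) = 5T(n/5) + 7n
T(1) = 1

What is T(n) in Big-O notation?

By Master Theorem: a=5, b=5, f(n)=7n. Since log_5(5) = 1 and f(n) = Θ(n^1), Case 2 applies. T(n) = O(n log n).

Answer: O(n log n)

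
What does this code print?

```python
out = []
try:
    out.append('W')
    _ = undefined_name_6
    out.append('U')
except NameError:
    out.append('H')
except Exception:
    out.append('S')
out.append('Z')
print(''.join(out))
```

Execution trace: 'W' (try body) → 'H' (except NameError) → 'Z' (after the try/except). Output: WHZ

Answer: WHZ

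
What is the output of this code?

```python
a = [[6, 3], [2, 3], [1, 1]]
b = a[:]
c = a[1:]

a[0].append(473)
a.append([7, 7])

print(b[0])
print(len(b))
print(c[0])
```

Key concept: slice with nested mutation.
Step by step:
`a = [[6, 3], [2, 3], [1, 1]]` → a = [[6, 3], [2, 3], [1, 1]]
`b = a[:]` → b = [[6, 3], [2, 3], [1, 1]]
`c = a[1:]` → c = [[2, 3], [1, 1]]
`a[0].append(473)` → a = [[6, 3, 473], [2, 3], [1, 1]]; b = [[6, 3, 473], [2, 3], [1, 1]]
`a.append([7, 7])` → a = [[6, 3, 473], [2, 3], [1, 1], [7, 7]]
`print(b[0])` → prints [6, 3, 473]
`print(len(b))` → prints 3
`print(c[0])` → prints [2, 3]

Answer:
[6, 3, 473]
3
[2, 3]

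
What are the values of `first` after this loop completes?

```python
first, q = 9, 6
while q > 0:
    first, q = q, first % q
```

GCD of 9 and 6
`first` takes the values: 9 → 6 → 3

Answer: 3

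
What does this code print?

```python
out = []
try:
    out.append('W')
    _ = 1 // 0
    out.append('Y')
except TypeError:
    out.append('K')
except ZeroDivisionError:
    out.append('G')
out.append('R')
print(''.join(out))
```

Execution trace: 'W' (try body) → 'G' (except ZeroDivisionError) → 'R' (after the try/except). Output: WGR

Answer: WGR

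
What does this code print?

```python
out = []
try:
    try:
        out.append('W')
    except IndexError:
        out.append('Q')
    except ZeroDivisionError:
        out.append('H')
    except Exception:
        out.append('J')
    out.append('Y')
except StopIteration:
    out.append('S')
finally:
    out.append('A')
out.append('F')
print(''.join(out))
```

Execution trace: 'W' (inner try body, no exception) → 'Y' (try body, no exception) → 'A' (finally) → 'F' (after the try/except). Output: WYAF

Answer: WYAF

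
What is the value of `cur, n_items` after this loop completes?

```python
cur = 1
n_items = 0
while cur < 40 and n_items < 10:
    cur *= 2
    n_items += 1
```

Double until >= 40 or 10 iterations
`cur, n_items` takes the values: (1, 0) → (2, 0) → (2, 1) → (4, 1) → (4, 2) → (8, 2) → (8, 3) → (16, 3) → (16, 4) → (32, 4) → (32, 5) → (64, 5) → (64, 6)

Answer: 64, 6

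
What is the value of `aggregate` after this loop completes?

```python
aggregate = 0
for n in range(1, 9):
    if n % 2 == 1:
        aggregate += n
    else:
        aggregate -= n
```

Add odd, subtract even
`aggregate` takes the values: 0 → 1 → -1 → 2 → -2 → 3 → -3 → 4 → -4

Answer: -4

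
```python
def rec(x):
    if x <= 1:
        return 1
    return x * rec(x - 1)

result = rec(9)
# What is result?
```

rec(9) = 9 * 8 * 7 * 6 * 5 * 4 * 3 * 2 * 1 = 362880

Answer: 362880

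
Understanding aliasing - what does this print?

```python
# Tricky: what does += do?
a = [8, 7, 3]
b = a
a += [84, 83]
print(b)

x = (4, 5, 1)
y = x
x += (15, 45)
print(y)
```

Key concept: += behavior differs for mutable vs immutable.
Step by step:
`a = [8, 7, 3]` → a = [8, 7, 3]
`b = a` → b = [8, 7, 3] (same object as a)
`a += [84, 83]` → a = [8, 7, 3, 84, 83] (same object as b); b = [8, 7, 3, 84, 83] (same object as a)
`print(b)` → prints [8, 7, 3, 84, 83]
`x = (4, 5, 1)` → x = (4, 5, 1)
`y = x` → y = (4, 5, 1)
`x += (15, 45)` → x = (4, 5, 1, 15, 45)
`print(y)` → prints (4, 5, 1)

Answer:
[8, 7, 3, 84, 83]
(4, 5, 1)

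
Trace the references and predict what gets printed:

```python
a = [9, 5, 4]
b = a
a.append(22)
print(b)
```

Key concept: basic list aliasing.
Step by step:
`a = [9, 5, 4]` → a = [9, 5, 4]
`b = a` → b = [9, 5, 4] (same object as a)
`a.append(22)` → a = [9, 5, 4, 22] (same object as b); b = [9, 5, 4, 22] (same object as a)
`print(b)` → prints [9, 5, 4, 22]

Answer: [9, 5, 4, 22]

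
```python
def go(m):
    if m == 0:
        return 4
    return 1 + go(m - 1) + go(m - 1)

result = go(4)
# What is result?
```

go(m) = 1 + 2·go(m-1), go(0)=4. Closed form: (4+1)·2^4 - 1 = 79.

Answer: 79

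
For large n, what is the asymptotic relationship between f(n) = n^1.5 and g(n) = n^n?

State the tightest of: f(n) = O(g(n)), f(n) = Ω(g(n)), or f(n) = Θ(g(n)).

n^1.5 vs n^n: f(n) = O(g(n)) but not Ω(g(n)) — n^n grows strictly faster than n^1.5.

Answer: f(n) = O(g(n)) but not Ω(g(n)) — n^n grows strictly faster than n^1.5.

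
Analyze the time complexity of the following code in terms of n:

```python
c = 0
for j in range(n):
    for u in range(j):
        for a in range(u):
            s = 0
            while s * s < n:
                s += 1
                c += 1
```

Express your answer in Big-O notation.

Each loop level contributes: n × n × n × √n. Multiplying the contributions gives O(n^3√n).

Answer: O(n^3√n)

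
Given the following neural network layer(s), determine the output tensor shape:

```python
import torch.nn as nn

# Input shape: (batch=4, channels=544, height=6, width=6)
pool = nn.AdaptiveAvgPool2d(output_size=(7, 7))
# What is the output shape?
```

Input: (4, 544, 6, 6) -> Output: (4, 544, 7, 7)

Answer: (4, 544, 7, 7)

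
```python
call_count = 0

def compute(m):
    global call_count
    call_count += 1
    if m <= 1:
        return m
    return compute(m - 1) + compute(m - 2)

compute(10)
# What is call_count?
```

Calls(m) = 1 + Calls(m-1) + Calls(m-2); Calls(0)=Calls(1)=1. For m=10 this gives 177.

Answer: 177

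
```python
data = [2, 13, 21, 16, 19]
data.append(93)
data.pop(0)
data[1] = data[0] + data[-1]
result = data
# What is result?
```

Trace:
`data = [2, 13, 21, 16, 19]` → data = [2, 13, 21, 16, 19]
`data.append(93)` → data = [2, 13, 21, 16, 19, 93]
`data.pop(0)` → data = [13, 21, 16, 19, 93]
`data[1] = data[0] + data[-1]` → data = [13, 106, 16, 19, 93]
`result = data` → result = [13, 106, 16, 19, 93]
So result = [13, 106, 16, 19, 93]

Answer: [13, 106, 16, 19, 93]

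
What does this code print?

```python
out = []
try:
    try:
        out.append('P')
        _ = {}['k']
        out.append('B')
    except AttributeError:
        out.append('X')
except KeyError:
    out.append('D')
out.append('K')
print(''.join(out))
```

Execution trace: 'P' (try body) → 'D' (outer except KeyError) → 'K' (after the try/except). Output: PDK

Answer: PDK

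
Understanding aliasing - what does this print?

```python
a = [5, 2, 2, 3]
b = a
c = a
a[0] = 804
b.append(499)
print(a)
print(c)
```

Key concept: multiple aliases.
Step by step:
`a = [5, 2, 2, 3]` → a = [5, 2, 2, 3]
`b = a` → b = [5, 2, 2, 3] (same object as a)
`c = a` → c = [5, 2, 2, 3] (same object as a, b)
`a[0] = 804` → a = [804, 2, 2, 3] (same object as b, c); b = [804, 2, 2, 3] (same object as a, c); c = [804, 2, 2, 3] (same object as a, b)
`b.append(499)` → a = [804, 2, 2, 3, 499] (same object as b, c); b = [804, 2, 2, 3, 499] (same object as a, c); c = [804, 2, 2, 3, 499] (same object as a, b)
`print(a)` → prints [804, 2, 2, 3, 499]
`print(c)` → prints [804, 2, 2, 3, 499]

Answer:
[804, 2, 2, 3, 499]
[804, 2, 2, 3, 499]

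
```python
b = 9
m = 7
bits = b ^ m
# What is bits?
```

Trace:
`b = 9` → b = 9
`m = 7` → m = 7
`bits = b ^ m` → bits = 14
So bits = 14

Answer: 14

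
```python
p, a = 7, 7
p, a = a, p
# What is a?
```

Trace:
`p, a = 7, 7` → p = 7; a = 7
`p, a = a, p` → p = 7; a = 7
So a = 7

Answer: 7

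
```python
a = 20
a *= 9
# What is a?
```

Trace:
`a = 20` → a = 20
`a *= 9` → a = 180
So a = 180

Answer: 180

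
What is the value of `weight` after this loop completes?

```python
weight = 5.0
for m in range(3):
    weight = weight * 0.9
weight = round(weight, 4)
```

Exponential decay: 5.0 * 0.9^3
`weight` takes the values: 5.0 → 4.5 → 4.05 → 3.645

Answer: 3.645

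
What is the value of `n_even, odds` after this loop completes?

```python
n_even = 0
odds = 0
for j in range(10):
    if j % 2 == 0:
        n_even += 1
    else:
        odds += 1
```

Count evens and odds in range(10)
`n_even, odds` takes the values: (0, 0) → (1, 0) → (1, 1) → (2, 1) → (2, 2) → (3, 2) → (3, 3) → (4, 3) → (4, 4) → (5, 4) → (5, 5)

Answer: 5, 5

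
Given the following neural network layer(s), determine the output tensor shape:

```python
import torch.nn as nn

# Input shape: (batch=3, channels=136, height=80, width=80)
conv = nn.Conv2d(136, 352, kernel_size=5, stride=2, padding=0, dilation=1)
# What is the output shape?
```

Input: (3, 136, 80, 80) -> Output: (3, 352, 38, 38)

Answer: (3, 352, 38, 38)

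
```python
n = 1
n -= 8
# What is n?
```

Trace:
`n = 1` → n = 1
`n -= 8` → n = -7
So n = -7

Answer: -7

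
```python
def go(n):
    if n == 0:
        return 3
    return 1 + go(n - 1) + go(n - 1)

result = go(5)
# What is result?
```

go(n) = 1 + 2·go(n-1), go(0)=3. Closed form: (3+1)·2^5 - 1 = 127.

Answer: 127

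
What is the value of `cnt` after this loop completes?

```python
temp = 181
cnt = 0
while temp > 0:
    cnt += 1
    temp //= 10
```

Count digits by repeated division by 10
`cnt` takes the values: 0 → 1 → 2 → 3

Answer: 3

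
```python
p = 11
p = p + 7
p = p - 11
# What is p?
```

Trace:
`p = 11` → p = 11
`p = p + 7` → p = 18
`p = p - 11` → p = 7
So p = 7

Answer: 7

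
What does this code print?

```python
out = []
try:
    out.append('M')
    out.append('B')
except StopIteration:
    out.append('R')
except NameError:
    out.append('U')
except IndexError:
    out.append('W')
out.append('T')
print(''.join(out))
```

Execution trace: 'M' (try body) → 'B' (try body, no exception) → 'T' (after the try/except). Output: MBT

Answer: MBT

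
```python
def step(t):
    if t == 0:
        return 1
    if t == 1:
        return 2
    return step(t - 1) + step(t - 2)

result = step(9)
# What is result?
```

Build up from base cases: step(0)=1, step(1)=2, step(2)=3, step(3)=5, step(4)=8, step(5)=13, step(6)=21, ..., step(9)=89

Answer: 89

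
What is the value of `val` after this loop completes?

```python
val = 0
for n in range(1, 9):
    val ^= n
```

XOR of 1 to 8
`val` takes the values: 0 → 1 → 3 → 0 → 4 → 1 → 7 → 0 → 8

Answer: 8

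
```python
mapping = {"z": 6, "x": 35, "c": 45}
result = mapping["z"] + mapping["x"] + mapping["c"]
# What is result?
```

Trace:
`mapping = {"z": 6, "x": 35, "c": 45}` → mapping = {'z': 6, 'x': 35, 'c': 45}
`result = mapping["z"] + mapping["x"] + mapping["c"]` → result = 86
So result = 86

Answer: 86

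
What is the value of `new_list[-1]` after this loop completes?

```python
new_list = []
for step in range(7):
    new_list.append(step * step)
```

Last element of squares 0 to 6
`new_list` takes the values: [] → [0] → [0, 1] → [0, 1, 4] → [0, 1, 4, 9] → [0, 1, 4, 9, 16] → [0, 1, 4, 9, 16, 25] → [0, 1, 4, 9, 16, 25, 36]
So `new_list[-1]` = 36

Answer: 36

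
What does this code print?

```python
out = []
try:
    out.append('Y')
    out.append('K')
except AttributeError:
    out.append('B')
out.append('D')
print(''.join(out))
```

Execution trace: 'Y' (try body) → 'K' (try body, no exception) → 'D' (after the try/except). Output: YKD

Answer: YKD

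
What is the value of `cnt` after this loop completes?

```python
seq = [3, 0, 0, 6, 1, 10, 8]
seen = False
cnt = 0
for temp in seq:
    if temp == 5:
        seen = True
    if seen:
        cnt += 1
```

Count elements after first 5 in [3, 0, 0, 6, 1, 10, 8]
`cnt` takes the values: 0

Answer: 0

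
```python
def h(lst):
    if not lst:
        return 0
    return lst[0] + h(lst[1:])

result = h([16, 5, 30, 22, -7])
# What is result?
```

16 + 5 + 30 + 22 + (-7) + 0 = 66

Answer: 66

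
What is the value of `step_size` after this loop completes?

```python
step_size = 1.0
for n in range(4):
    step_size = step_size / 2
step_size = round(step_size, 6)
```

Halving LR 4 times: 1 / 2^4
`step_size` takes the values: 1.0 → 0.5 → 0.25 → 0.125 → 0.0625

Answer: 0.0625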